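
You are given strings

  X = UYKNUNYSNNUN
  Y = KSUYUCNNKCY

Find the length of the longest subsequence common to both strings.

5

Let dp[i][j] be the LCS length of the first i characters of X and the first j characters of Y. dp[i][j] = dp[i-1][j-1]+1 when the i-th and j-th characters match, else max(dp[i-1][j], dp[i][j-1]).
    ·  K  S  U  Y  U  C  N  N  K  C  Y
 ·  0  0  0  0  0  0  0  0  0  0  0  0
 U  0  0  0  1  1  1  1  1  1  1  1  1
 Y  0  0  0  1  2  2  2  2  2  2  2  2
 K  0  1  1  1  2  2  2  2  2  3  3  3
 N  0  1  1  1  2  2  2  3  3  3  3  3
 U  0  1  1  2  2  3  3  3  3  3  3  3
 N  0  1  1  2  2  3  3  4  4  4  4  4
 Y  0  1  1  2  3  3  3  4  4  4  4  5
 S  0  1  2  2  3  3  3  4  4  4  4  5
 N  0  1  2  2  3  3  3  4  5  5  5  5
 N  0  1  2  2  3  3  3  4  5  5  5  5
 U  0  1  2  3  3  4  4  4  5  5  5  5
 N  0  1  2  3  3  4  4  5  5  5  5  5
dp[12][11] = 5. One LCS (by backtracking along matches): UYNNY.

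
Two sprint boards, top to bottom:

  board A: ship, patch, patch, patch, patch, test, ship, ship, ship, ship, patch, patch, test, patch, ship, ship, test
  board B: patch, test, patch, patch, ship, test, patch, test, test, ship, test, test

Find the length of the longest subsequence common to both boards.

8

Pick patch [2,1], patch [3,3], patch [4,4], patch [5,7], test [6,9], ship [10,10], test [13,11], test [17,12]; all 8 tasks appear in both, in order. The LCS DP gives dp[17][12] = 8, so this is optimal.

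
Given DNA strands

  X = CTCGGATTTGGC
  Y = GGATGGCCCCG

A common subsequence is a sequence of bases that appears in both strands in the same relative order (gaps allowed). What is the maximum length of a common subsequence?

7

Let dp[i][j] be the LCS length of the first i bases of X and the first j bases of Y. dp[i][j] = dp[i-1][j-1]+1 when the i-th and j-th bases match, else max(dp[i-1][j], dp[i][j-1]).
    ·  G  G  A  T  G  G  C  C  C  C  G
 ·  0  0  0  0  0  0  0  0  0  0  0  0
 C  0  0  0  0  0  0  0  1  1  1  1  1
 T  0  0  0  0  1  1  1  1  1  1  1  1
 C  0  0  0  0  1  1  1  2  2  2  2  2
 G  0  1  1  1  1  2  2  2  2  2  2  3
 G  0  1  2  2  2  2  3  3  3  3  3  3
 A  0  1  2  3  3  3  3  3  3  3  3  3
 T  0  1  2  3  4  4  4  4  4  4  4  4
 T  0  1  2  3  4  4  4  4  4  4  4  4
 T  0  1  2  3  4  4  4  4  4  4  4  4
 G  0  1  2  3  4  5  5  5  5  5  5  5
 G  0  1  2  3  4  5  6  6  6  6  6  6
 C  0  1  2  3  4  5  6  7  7  7  7  7
dp[12][11] = 7. One LCS (by backtracking along matches): GGATGGC.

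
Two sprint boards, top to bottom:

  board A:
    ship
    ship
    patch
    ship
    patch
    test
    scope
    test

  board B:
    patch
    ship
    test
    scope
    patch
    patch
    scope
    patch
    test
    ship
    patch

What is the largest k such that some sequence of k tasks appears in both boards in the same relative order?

5

One common subsequence of length 5: ship [1,2], then patch [3,5], then patch [5,6], then scope [7,7], then test [8,9]. dp[8][11] = 5 confirms this is the maximum.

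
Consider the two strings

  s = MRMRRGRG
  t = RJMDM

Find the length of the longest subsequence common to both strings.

2

One common subsequence of length 2: M [1,3], then M [3,5]. The LCS DP gives dp[8][5] = 2, so this is optimal.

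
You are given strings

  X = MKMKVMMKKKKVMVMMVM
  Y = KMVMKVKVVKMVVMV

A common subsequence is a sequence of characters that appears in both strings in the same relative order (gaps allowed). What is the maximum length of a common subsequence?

11

Taking K [2,1]; then M [3,2]; then V [5,3]; then M [7,4]; then K [8,5]; then K [9,7]; then K [10,10]; then V [12,12]; then V [14,13]; then M [16,14]; then V [17,15] gives a common subsequence of length 11. dp[18][15] = 11 confirms this is the maximum.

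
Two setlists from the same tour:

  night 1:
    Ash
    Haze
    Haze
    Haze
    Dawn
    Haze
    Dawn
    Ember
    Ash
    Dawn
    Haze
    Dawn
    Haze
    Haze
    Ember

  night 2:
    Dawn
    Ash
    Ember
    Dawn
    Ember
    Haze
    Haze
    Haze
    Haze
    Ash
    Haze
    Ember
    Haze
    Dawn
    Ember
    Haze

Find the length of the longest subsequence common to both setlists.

Match Ash at night 1[1]=night 2[2], Haze at night 1[2]=night 2[7], Haze at night 1[3]=night 2[8], Haze at night 1[4]=night 2[9], Haze at night 1[6]=night 2[11], Ember at night 1[8]=night 2[12], Haze at night 1[11]=night 2[13], Dawn at night 1[12]=night 2[14], Haze at night 1[14]=night 2[16] — 9 songs in the same relative order in both. Since dp[15][16] = 9, nothing longer is possible.

9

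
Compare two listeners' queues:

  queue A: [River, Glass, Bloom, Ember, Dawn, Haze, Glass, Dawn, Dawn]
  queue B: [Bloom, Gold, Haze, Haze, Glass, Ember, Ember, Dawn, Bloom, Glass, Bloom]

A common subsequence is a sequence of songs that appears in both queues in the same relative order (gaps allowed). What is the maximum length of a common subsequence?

Pick Glass (queue A #2, queue B #5), then Ember (queue A #4, queue B #7), then Dawn (queue A #5, queue B #8), then Glass (queue A #7, queue B #10); all 4 songs appear in both, in order, and the DP table's final entry dp[9][11] is also 4, so no common subsequence is longer.

4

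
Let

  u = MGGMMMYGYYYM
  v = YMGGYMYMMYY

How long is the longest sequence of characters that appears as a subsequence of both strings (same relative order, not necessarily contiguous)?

8

Let dp[i][j] be the LCS length of the first i characters of u and the first j characters of v. dp[i][j] = dp[i-1][j-1]+1 when the i-th and j-th characters match, else max(dp[i-1][j], dp[i][j-1]).
    ·  Y  M  G  G  Y  M  Y  M  M  Y  Y
 ·  0  0  0  0  0  0  0  0  0  0  0  0
 M  0  0  1  1  1  1  1  1  1  1  1  1
 G  0  0  1  2  2  2  2  2  2  2  2  2
 G  0  0  1  2  3  3  3  3  3  3  3  3
 M  0  0  1  2  3  3  4  4  4  4  4  4
 M  0  0  1  2  3  3  4  4  5  5  5  5
 M  0  0  1  2  3  3  4  4  5  6  6  6
 Y  0  1  1  2  3  4  4  5  5  6  7  7
 G  0  1  1  2  3  4  4  5  5  6  7  7
 Y  0  1  1  2  3  4  4  5  5  6  7  8
 Y  0  1  1  2  3  4  4  5  5  6  7  8
 Y  0  1  1  2  3  4  4  5  5  6  7  8
 M  0  1  2  2  3  4  5  5  6  6  7  8
dp[12][11] = 8. One LCS (by backtracking along matches): MGGMMMYY.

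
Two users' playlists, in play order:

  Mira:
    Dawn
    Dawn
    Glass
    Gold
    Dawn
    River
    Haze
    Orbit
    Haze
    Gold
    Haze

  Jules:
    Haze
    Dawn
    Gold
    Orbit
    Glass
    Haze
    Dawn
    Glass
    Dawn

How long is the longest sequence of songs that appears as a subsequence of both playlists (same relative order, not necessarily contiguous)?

Pick Dawn at Mira[1]=Jules[2], Dawn at Mira[2]=Jules[7], Glass at Mira[3]=Jules[8], Dawn at Mira[5]=Jules[9]; all 4 songs appear in both, in order, and the DP table's final entry dp[11][9] is also 4, so no common subsequence is longer.

4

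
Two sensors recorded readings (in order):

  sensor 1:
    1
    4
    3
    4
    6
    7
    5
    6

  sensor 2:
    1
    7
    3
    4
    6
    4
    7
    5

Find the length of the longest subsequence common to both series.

Let dp[i][j] be the LCS length of the first i values of sensor 1 and the first j values of sensor 2. dp[i][j] = dp[i-1][j-1]+1 when the i-th and j-th values match, else max(dp[i-1][j], dp[i][j-1]).
    ·  1  7  3  4  6  4  7  5
 ·  0  0  0  0  0  0  0  0  0
 1  0  1  1  1  1  1  1  1  1
 4  0  1  1  1  2  2  2  2  2
 3  0  1  1  2  2  2  2  2  2
 4  0  1  1  2  3  3  3  3  3
 6  0  1  1  2  3  4  4  4  4
 7  0  1  2  2  3  4  4  5  5
 5  0  1  2  2  3  4  4  5  6
 6  0  1  2  2  3  4  4  5  6
dp[8][8] = 6. One LCS (by backtracking along matches): 1, 3, 4, 6, 7, 5.

6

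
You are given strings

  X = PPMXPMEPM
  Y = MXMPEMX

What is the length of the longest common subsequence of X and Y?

5

Pick M [3,1], X [4,2], P [5,4], E [7,5], M [9,6]; all 5 characters appear in both, in order. dp[9][7] = 5 confirms this is the maximum.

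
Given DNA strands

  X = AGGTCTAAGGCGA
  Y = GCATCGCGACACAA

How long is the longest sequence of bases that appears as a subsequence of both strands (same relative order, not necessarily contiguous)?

7

Match A [1,3], G [2,6], G [3,8], C [5,10], A [7,11], A [8,13], A [13,14] — 7 bases in the same relative order in both. dp[13][14] = 7 confirms this is the maximum.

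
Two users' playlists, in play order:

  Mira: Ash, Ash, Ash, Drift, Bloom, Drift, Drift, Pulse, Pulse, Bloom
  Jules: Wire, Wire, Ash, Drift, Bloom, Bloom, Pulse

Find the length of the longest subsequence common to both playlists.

Pick Ash [3,3]; then Drift [4,4]; then Bloom [5,6]; then Pulse [9,7]; all 4 songs appear in both, in order. dp[10][7] = 4 confirms this is the maximum.

4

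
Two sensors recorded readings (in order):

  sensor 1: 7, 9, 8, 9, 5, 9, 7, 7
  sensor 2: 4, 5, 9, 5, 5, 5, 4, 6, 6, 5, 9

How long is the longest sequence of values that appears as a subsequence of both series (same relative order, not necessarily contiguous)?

3

One common subsequence of length 3: 9 [2,3], 5 [5,10], 9 [6,11], and the DP table's final entry dp[8][11] is also 3, so no common subsequence is longer.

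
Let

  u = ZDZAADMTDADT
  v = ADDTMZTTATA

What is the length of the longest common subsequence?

Pick D (u #2, v #2), D (u #6, v #3), M (u #7, v #5), T (u #8, v #8), A (u #10, v #9), T (u #12, v #10); all 6 characters appear in both, in order. dp[12][11] = 6 confirms this is the maximum.

6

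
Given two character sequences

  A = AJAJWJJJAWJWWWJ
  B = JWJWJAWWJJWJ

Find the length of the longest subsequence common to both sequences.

9

Pick J at A[2]=B[1], then J at A[4]=B[3], then W at A[5]=B[4], then J at A[8]=B[5], then A at A[9]=B[6], then W at A[10]=B[8], then J at A[11]=B[10], then W at A[14]=B[11], then J at A[15]=B[12]; all 9 characters appear in both, in order. Since dp[15][12] = 9, nothing longer is possible.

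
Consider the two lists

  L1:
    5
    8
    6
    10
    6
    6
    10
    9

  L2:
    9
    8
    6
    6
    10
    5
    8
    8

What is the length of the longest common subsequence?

4

Match 8 at L1[2]=L2[2]; then 6 at L1[5]=L2[3]; then 6 at L1[6]=L2[4]; then 10 at L1[7]=L2[5] — 4 values in the same relative order in both. dp[8][8] = 4 confirms this is the maximum.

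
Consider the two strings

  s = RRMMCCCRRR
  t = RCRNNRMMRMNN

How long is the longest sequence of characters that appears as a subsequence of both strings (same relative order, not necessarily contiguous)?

Let dp[i][j] be the LCS length of the first i characters of s and the first j characters of t. dp[i][j] = dp[i-1][j-1]+1 when the i-th and j-th characters match, else max(dp[i-1][j], dp[i][j-1]).
    ·  R  C  R  N  N  R  M  M  R  M  N  N
 ·  0  0  0  0  0  0  0  0  0  0  0  0  0
 R  0  1  1  1  1  1  1  1  1  1  1  1  1
 R  0  1  1  2  2  2  2  2  2  2  2  2  2
 M  0  1  1  2  2  2  2  3  3  3  3  3  3
 M  0  1  1  2  2  2  2  3  4  4  4  4  4
 C  0  1  2  2  2  2  2  3  4  4  4  4  4
 C  0  1  2  2  2  2  2  3  4  4  4  4  4
 C  0  1  2  2  2  2  2  3  4  4  4  4  4
 R  0  1  2  3  3  3  3  3  4  5  5  5  5
 R  0  1  2  3  3  3  4  4  4  5  5  5  5
 R  0  1  2  3  3  3  4  4  4  5  5  5  5
dp[10][12] = 5. One LCS (by backtracking along matches): RRMMR.

5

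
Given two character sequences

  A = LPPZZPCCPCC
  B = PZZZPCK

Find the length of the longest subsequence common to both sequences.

Match P at A[2]=B[1], Z at A[4]=B[3], Z at A[5]=B[4], P at A[6]=B[5], C at A[7]=B[6] — 5 characters in the same relative order in both. Since dp[11][7] = 5, nothing longer is possible.

5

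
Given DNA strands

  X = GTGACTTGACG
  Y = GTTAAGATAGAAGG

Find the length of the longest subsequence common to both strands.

8

Match G [1,1] → T [2,3] → G [3,6] → A [4,7] → T [6,8] → G [8,10] → A [9,12] → G [11,14] — 8 bases in the same relative order in both. The LCS DP gives dp[11][14] = 8, so this is optimal.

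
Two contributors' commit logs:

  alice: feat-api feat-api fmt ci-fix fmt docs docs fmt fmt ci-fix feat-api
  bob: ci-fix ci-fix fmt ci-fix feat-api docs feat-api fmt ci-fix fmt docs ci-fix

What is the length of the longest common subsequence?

7

One common subsequence of length 7: feat-api at alice[1]=bob[5]; then feat-api at alice[2]=bob[7]; then fmt at alice[3]=bob[8]; then ci-fix at alice[4]=bob[9]; then fmt at alice[5]=bob[10]; then docs at alice[7]=bob[11]; then ci-fix at alice[10]=bob[12]. The LCS DP gives dp[11][12] = 7, so this is optimal.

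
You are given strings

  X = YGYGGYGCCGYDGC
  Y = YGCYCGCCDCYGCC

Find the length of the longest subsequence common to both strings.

9

Pick Y (X #1, Y #1) → G (X #2, Y #2) → Y (X #3, Y #4) → G (X #4, Y #6) → C (X #8, Y #8) → C (X #9, Y #10) → Y (X #11, Y #11) → G (X #13, Y #12) → C (X #14, Y #14); all 9 characters appear in both, in order. dp[14][14] = 9 confirms this is the maximum.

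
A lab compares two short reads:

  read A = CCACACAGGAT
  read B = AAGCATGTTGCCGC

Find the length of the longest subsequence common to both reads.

6

Match A at read A[3]=read B[1], then A at read A[5]=read B[2], then C at read A[6]=read B[4], then A at read A[7]=read B[5], then G at read A[8]=read B[10], then G at read A[9]=read B[13] — 6 bases in the same relative order in both, and the DP table's final entry dp[11][14] is also 6, so no common subsequence is longer.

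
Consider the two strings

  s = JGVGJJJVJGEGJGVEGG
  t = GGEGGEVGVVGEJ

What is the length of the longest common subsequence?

Match G (s #4, t #1), G (s #10, t #2), E (s #11, t #3), G (s #12, t #4), G (s #14, t #5), V (s #15, t #7), G (s #17, t #8), G (s #18, t #11) — 8 characters in the same relative order in both. Since dp[18][13] = 8, nothing longer is possible.

8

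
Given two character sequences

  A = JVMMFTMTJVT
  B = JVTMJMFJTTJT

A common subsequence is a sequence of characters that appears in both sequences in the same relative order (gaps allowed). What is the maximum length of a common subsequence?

Pick J at A[1]=B[1], V at A[2]=B[2], M at A[3]=B[4], M at A[4]=B[6], F at A[5]=B[7], T at A[6]=B[9], T at A[8]=B[10], J at A[9]=B[11], T at A[11]=B[12]; all 9 characters appear in both, in order, and the DP table's final entry dp[11][12] is also 9, so no common subsequence is longer.

9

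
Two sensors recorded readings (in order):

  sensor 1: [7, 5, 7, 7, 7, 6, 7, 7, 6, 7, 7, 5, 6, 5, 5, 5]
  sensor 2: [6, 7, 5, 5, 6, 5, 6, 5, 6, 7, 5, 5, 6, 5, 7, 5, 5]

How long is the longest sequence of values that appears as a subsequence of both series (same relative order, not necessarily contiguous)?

10

Match 7 [1,2], 5 [2,6], 6 [6,7], 6 [9,9], 7 [10,10], 5 [12,12], 6 [13,13], 5 [14,14], 5 [15,16], 5 [16,17] — 10 values in the same relative order in both. Since dp[16][17] = 10, nothing longer is possible.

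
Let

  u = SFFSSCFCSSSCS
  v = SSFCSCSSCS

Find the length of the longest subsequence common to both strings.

Let dp[i][j] be the LCS length of the first i characters of u and the first j characters of v. dp[i][j] = dp[i-1][j-1]+1 when the i-th and j-th characters match, else max(dp[i-1][j], dp[i][j-1]).
    ·  S  S  F  C  S  C  S  S  C  S
 ·  0  0  0  0  0  0  0  0  0  0  0
 S  0  1  1  1  1  1  1  1  1  1  1
 F  0  1  1  2  2  2  2  2  2  2  2
 F  0  1  1  2  2  2  2  2  2  2  2
 S  0  1  2  2  2  3  3  3  3  3  3
 S  0  1  2  2  2  3  3  4  4  4  4
 C  0  1  2  2  3  3  4  4  4  5  5
 F  0  1  2  3  3  3  4  4  4  5  5
 C  0  1  2  3  4  4  4  4  4  5  5
 S  0  1  2  3  4  5  5  5  5  5  6
 S  0  1  2  3  4  5  5  6  6  6  6
 S  0  1  2  3  4  5  5  6  7  7  7
 C  0  1  2  3  4  5  6  6  7  8  8
 S  0  1  2  3  4  5  6  7  7  8  9
dp[13][10] = 9. One LCS (by backtracking along matches): SSFCSSSCS.

9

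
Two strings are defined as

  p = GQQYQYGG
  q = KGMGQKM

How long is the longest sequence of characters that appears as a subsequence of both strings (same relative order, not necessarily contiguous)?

2

Match G (p #1, q #4); then Q (p #2, q #5) — 2 characters in the same relative order in both. dp[8][7] = 2 confirms this is the maximum.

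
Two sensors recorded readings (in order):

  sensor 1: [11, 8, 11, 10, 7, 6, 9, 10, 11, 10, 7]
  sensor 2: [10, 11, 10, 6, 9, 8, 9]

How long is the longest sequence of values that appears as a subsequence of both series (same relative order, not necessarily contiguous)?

4

Let dp[i][j] be the LCS length of the first i values of sensor 1 and the first j values of sensor 2. dp[i][j] = dp[i-1][j-1]+1 when the i-th and j-th values match, else max(dp[i-1][j], dp[i][j-1]).
    · 10 11 10  6  9  8  9
 ·  0  0  0  0  0  0  0  0
11  0  0  1  1  1  1  1  1
 8  0  0  1  1  1  1  2  2
11  0  0  1  1  1  1  2  2
10  0  1  1  2  2  2  2  2
 7  0  1  1  2  2  2  2  2
 6  0  1  1  2  3  3  3  3
 9  0  1  1  2  3  4  4  4
10  0  1  1  2  3  4  4  4
11  0  1  2  2  3  4  4  4
10  0  1  2  3  3  4  4  4
 7  0  1  2  3  3  4  4  4
dp[11][7] = 4. One LCS (by backtracking along matches): 11, 10, 6, 9.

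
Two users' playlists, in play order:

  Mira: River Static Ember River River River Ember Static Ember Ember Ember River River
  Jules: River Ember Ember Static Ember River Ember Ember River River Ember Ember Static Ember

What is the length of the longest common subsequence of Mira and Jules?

One common subsequence of length 9: River [1,1], then Static [2,4], then Ember [3,5], then River [4,6], then River [5,9], then River [6,10], then Ember [7,12], then Static [8,13], then Ember [11,14]. Since dp[13][14] = 9, nothing longer is possible.

9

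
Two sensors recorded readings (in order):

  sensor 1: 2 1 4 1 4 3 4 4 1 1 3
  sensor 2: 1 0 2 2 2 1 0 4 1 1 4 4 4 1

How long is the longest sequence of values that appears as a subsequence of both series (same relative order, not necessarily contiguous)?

8

Taking 2 (sensor 1 #1, sensor 2 #5) → 1 (sensor 1 #2, sensor 2 #6) → 4 (sensor 1 #3, sensor 2 #8) → 1 (sensor 1 #4, sensor 2 #10) → 4 (sensor 1 #5, sensor 2 #11) → 4 (sensor 1 #7, sensor 2 #12) → 4 (sensor 1 #8, sensor 2 #13) → 1 (sensor 1 #10, sensor 2 #14) gives a common subsequence of length 8. The LCS DP gives dp[11][14] = 8, so this is optimal.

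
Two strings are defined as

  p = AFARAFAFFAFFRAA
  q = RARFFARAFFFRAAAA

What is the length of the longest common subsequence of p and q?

One common subsequence of length 11: A at p[1]=q[2]; then F at p[2]=q[5]; then A at p[3]=q[6]; then R at p[4]=q[7]; then A at p[5]=q[8]; then F at p[6]=q[9]; then F at p[8]=q[10]; then F at p[9]=q[11]; then A at p[10]=q[14]; then A at p[14]=q[15]; then A at p[15]=q[16]. Since dp[15][16] = 11, nothing longer is possible.

11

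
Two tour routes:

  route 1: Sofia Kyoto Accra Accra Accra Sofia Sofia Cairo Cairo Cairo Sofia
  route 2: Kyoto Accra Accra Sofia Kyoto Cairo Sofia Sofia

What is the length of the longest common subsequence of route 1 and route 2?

One common subsequence of length 6: Kyoto (route 1 #2, route 2 #1), then Accra (route 1 #4, route 2 #2), then Accra (route 1 #5, route 2 #3), then Sofia (route 1 #6, route 2 #4), then Sofia (route 1 #7, route 2 #7), then Sofia (route 1 #11, route 2 #8), and the DP table's final entry dp[11][8] is also 6, so no common subsequence is longer.

6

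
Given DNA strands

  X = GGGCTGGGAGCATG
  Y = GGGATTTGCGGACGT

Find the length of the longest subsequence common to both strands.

10

Match G [1,1], then G [2,2], then G [3,3], then T [5,7], then G [6,8], then G [7,10], then G [8,11], then A [9,12], then G [10,14], then T [13,15] — 10 bases in the same relative order in both. The LCS DP gives dp[14][15] = 10, so this is optimal.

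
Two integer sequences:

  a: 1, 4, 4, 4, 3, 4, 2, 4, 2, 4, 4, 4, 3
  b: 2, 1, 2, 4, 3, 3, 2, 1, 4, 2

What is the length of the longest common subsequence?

Let dp[i][j] be the LCS length of the first i values of a and the first j values of b. dp[i][j] = dp[i-1][j-1]+1 when the i-th and j-th values match, else max(dp[i-1][j], dp[i][j-1]).
    ·  2  1  2  4  3  3  2  1  4  2
 ·  0  0  0  0  0  0  0  0  0  0  0
 1  0  0  1  1  1  1  1  1  1  1  1
 4  0  0  1  1  2  2  2  2  2  2  2
 4  0  0  1  1  2  2  2  2  2  3  3
 4  0  0  1  1  2  2  2  2  2  3  3
 3  0  0  1  1  2  3  3  3  3  3  3
 4  0  0  1  1  2  3  3  3  3  4  4
 2  0  1  1  2  2  3  3  4  4  4  5
 4  0  1  1  2  3  3  3  4  4  5  5
 2  0  1  1  2  3  3  3  4  4  5  6
 4  0  1  1  2  3  3  3  4  4  5  6
 4  0  1  1  2  3  3  3  4  4  5  6
 4  0  1  1  2  3  3  3  4  4  5  6
 3  0  1  1  2  3  4  4  4  4  5  6
dp[13][10] = 6. One LCS (by backtracking along matches): 1, 4, 3, 2, 4, 2.

6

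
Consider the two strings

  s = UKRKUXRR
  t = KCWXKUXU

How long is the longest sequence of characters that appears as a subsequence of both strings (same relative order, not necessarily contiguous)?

4

Pick K at s[2]=t[1], K at s[4]=t[5], U at s[5]=t[6], X at s[6]=t[7]; all 4 characters appear in both, in order. Since dp[8][8] = 4, nothing longer is possible.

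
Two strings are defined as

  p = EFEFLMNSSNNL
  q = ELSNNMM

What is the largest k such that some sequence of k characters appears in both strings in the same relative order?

One common subsequence of length 5: E [3,1]; then L [5,2]; then S [9,3]; then N [10,4]; then N [11,5]. The LCS DP gives dp[12][7] = 5, so this is optimal.

5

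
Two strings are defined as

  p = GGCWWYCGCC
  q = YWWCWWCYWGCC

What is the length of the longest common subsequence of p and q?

Pick C (p #3, q #4); then W (p #4, q #5); then W (p #5, q #6); then Y (p #6, q #8); then G (p #8, q #10); then C (p #9, q #11); then C (p #10, q #12); all 7 characters appear in both, in order. Since dp[10][12] = 7, nothing longer is possible.

7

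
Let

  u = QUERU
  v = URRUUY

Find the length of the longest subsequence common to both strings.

Match U (u #2, v #1), R (u #4, v #3), U (u #5, v #5) — 3 characters in the same relative order in both. Since dp[5][6] = 3, nothing longer is possible.

3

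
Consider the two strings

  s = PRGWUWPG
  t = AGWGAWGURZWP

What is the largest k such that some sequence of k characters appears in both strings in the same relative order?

Pick G (s #3, t #4), W (s #4, t #6), U (s #5, t #8), W (s #6, t #11), P (s #7, t #12); all 5 characters appear in both, in order. The LCS DP gives dp[8][12] = 5, so this is optimal.

5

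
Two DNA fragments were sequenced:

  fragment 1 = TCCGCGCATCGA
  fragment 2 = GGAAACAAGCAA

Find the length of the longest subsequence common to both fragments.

Let dp[i][j] be the LCS length of the first i bases of fragment 1 and the first j bases of fragment 2. dp[i][j] = dp[i-1][j-1]+1 when the i-th and j-th bases match, else max(dp[i-1][j], dp[i][j-1]).
    ·  G  G  A  A  A  C  A  A  G  C  A  A
 ·  0  0  0  0  0  0  0  0  0  0  0  0  0
 T  0  0  0  0  0  0  0  0  0  0  0  0  0
 C  0  0  0  0  0  0  1  1  1  1  1  1  1
 C  0  0  0  0  0  0  1  1  1  1  2  2  2
 G  0  1  1  1  1  1  1  1  1  2  2  2  2
 C  0  1  1  1  1  1  2  2  2  2  3  3  3
 G  0  1  2  2  2  2  2  2  2  3  3  3  3
 C  0  1  2  2  2  2  3  3  3  3  4  4  4
 A  0  1  2  3  3  3  3  4  4  4  4  5  5
 T  0  1  2  3  3  3  3  4  4  4  4  5  5
 C  0  1  2  3  3  3  4  4  4  4  5  5  5
 G  0  1  2  3  3  3  4  4  4  5  5  5  5
 A  0  1  2  3  4  4  4  5  5  5  5  6  6
dp[12][12] = 6. One LCS (by backtracking along matches): GCGCAA.

6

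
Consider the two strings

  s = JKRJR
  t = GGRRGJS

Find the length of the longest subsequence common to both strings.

2

Let dp[i][j] be the LCS length of the first i characters of s and the first j characters of t. dp[i][j] = dp[i-1][j-1]+1 when the i-th and j-th characters match, else max(dp[i-1][j], dp[i][j-1]).
    ·  G  G  R  R  G  J  S
 ·  0  0  0  0  0  0  0  0
 J  0  0  0  0  0  0  1  1
 K  0  0  0  0  0  0  1  1
 R  0  0  0  1  1  1  1  1
 J  0  0  0  1  1  1  2  2
 R  0  0  0  1  2  2  2  2
dp[5][7] = 2. One LCS (by backtracking along matches): RJ.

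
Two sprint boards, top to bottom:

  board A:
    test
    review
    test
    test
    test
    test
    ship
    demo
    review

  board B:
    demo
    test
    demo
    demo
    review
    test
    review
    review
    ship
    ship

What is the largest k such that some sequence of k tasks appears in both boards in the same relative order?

4

Match test at board A[1]=board B[2]; then review at board A[2]=board B[5]; then test at board A[3]=board B[6]; then ship at board A[7]=board B[10] — 4 tasks in the same relative order in both, and the DP table's final entry dp[9][10] is also 4, so no common subsequence is longer.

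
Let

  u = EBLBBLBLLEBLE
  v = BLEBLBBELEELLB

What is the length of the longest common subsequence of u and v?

9

Pick E at u[1]=v[3], then B at u[2]=v[4], then L at u[3]=v[5], then B at u[4]=v[6], then B at u[5]=v[7], then L at u[6]=v[9], then L at u[8]=v[12], then L at u[9]=v[13], then B at u[11]=v[14]; all 9 characters appear in both, in order. The LCS DP gives dp[13][14] = 9, so this is optimal.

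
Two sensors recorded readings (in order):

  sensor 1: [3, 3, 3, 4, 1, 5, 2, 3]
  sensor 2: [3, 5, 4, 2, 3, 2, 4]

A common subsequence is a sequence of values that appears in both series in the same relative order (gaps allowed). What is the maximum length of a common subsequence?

4

Let dp[i][j] be the LCS length of the first i values of sensor 1 and the first j values of sensor 2. dp[i][j] = dp[i-1][j-1]+1 when the i-th and j-th values match, else max(dp[i-1][j], dp[i][j-1]).
    ·  3  5  4  2  3  2  4
 ·  0  0  0  0  0  0  0  0
 3  0  1  1  1  1  1  1  1
 3  0  1  1  1  1  2  2  2
 3  0  1  1  1  1  2  2  2
 4  0  1  1  2  2  2  2  3
 1  0  1  1  2  2  2  2  3
 5  0  1  2  2  2  2  2  3
 2  0  1  2  2  3  3  3  3
 3  0  1  2  2  3  4  4  4
dp[8][7] = 4. One LCS (by backtracking along matches): 3, 4, 2, 3.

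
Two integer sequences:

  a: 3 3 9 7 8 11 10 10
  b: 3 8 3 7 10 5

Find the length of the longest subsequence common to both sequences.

Match 3 [1,1], then 3 [2,3], then 7 [4,4], then 10 [7,5] — 4 values in the same relative order in both. The LCS DP gives dp[8][6] = 4, so this is optimal.

4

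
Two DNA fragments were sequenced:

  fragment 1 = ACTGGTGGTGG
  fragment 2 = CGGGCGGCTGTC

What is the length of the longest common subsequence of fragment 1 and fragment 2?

7

Let dp[i][j] be the LCS length of the first i bases of fragment 1 and the first j bases of fragment 2. dp[i][j] = dp[i-1][j-1]+1 when the i-th and j-th bases match, else max(dp[i-1][j], dp[i][j-1]).
    ·  C  G  G  G  C  G  G  C  T  G  T  C
 ·  0  0  0  0  0  0  0  0  0  0  0  0  0
 A  0  0  0  0  0  0  0  0  0  0  0  0  0
 C  0  1  1  1  1  1  1  1  1  1  1  1  1
 T  0  1  1  1  1  1  1  1  1  2  2  2  2
 G  0  1  2  2  2  2  2  2  2  2  3  3  3
 G  0  1  2  3  3  3  3  3  3  3  3  3  3
 T  0  1  2  3  3  3  3  3  3  4  4  4  4
 G  0  1  2  3  4  4  4  4  4  4  5  5  5
 G  0  1  2  3  4  4  5  5  5  5  5  5  5
 T  0  1  2  3  4  4  5  5  5  6  6  6  6
 G  0  1  2  3  4  4  5  6  6  6  7  7  7
 G  0  1  2  3  4  4  5  6  6  6  7  7  7
dp[11][12] = 7. One LCS (by backtracking along matches): CGGGGTG.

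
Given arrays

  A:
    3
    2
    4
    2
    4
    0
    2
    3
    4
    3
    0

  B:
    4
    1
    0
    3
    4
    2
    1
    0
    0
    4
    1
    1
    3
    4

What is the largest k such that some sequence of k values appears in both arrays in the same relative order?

Pick 3 at A[1]=B[4], then 4 at A[3]=B[5], then 2 at A[4]=B[6], then 4 at A[5]=B[10], then 3 at A[8]=B[13], then 4 at A[9]=B[14]; all 6 values appear in both, in order. The LCS DP gives dp[11][14] = 6, so this is optimal.

6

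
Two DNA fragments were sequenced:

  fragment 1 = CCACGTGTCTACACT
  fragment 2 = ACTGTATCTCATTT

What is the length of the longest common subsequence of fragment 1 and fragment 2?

10

Pick A at fragment 1[3]=fragment 2[1], C at fragment 1[4]=fragment 2[2], G at fragment 1[5]=fragment 2[4], T at fragment 1[6]=fragment 2[5], T at fragment 1[8]=fragment 2[7], C at fragment 1[9]=fragment 2[8], T at fragment 1[10]=fragment 2[9], C at fragment 1[12]=fragment 2[10], A at fragment 1[13]=fragment 2[11], T at fragment 1[15]=fragment 2[14]; all 10 bases appear in both, in order. Since dp[15][14] = 10, nothing longer is possible.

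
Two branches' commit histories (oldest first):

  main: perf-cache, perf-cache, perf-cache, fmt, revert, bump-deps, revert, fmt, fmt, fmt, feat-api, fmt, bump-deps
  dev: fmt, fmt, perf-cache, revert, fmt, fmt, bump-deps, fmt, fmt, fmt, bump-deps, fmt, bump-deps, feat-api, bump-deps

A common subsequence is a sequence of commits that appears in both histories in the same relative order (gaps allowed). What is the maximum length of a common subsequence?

Match perf-cache (main #1, dev #3), fmt (main #4, dev #6), bump-deps (main #6, dev #7), fmt (main #8, dev #9), fmt (main #9, dev #10), fmt (main #10, dev #12), feat-api (main #11, dev #14), bump-deps (main #13, dev #15) — 8 commits in the same relative order in both. The LCS DP gives dp[13][15] = 8, so this is optimal.

8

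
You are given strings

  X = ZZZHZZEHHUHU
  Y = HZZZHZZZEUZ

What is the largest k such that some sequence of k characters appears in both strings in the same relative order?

Let dp[i][j] be the LCS length of the first i characters of X and the first j characters of Y. dp[i][j] = dp[i-1][j-1]+1 when the i-th and j-th characters match, else max(dp[i-1][j], dp[i][j-1]).
    ·  H  Z  Z  Z  H  Z  Z  Z  E  U  Z
 ·  0  0  0  0  0  0  0  0  0  0  0  0
 Z  0  0  1  1  1  1  1  1  1  1  1  1
 Z  0  0  1  2  2  2  2  2  2  2  2  2
 Z  0  0  1  2  3  3  3  3  3  3  3  3
 H  0  1  1  2  3  4  4  4  4  4  4  4
 Z  0  1  2  2  3  4  5  5  5  5  5  5
 Z  0  1  2  3  3  4  5  6  6  6  6  6
 E  0  1  2  3  3  4  5  6  6  7  7  7
 H  0  1  2  3  3  4  5  6  6  7  7  7
 H  0  1  2  3  3  4  5  6  6  7  7  7
 U  0  1  2  3  3  4  5  6  6  7  8  8
 H  0  1  2  3  3  4  5  6  6  7  8  8
 U  0  1  2  3  3  4  5  6  6  7  8  8
dp[12][11] = 8. One LCS (by backtracking along matches): ZZZHZZEU.

8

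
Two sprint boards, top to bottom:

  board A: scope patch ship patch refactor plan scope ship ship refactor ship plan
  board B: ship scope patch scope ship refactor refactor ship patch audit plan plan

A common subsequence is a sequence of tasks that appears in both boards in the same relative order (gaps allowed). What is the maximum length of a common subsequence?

7

Pick scope [1,2], then patch [2,3], then ship [3,5], then refactor [5,6], then refactor [10,7], then ship [11,8], then plan [12,12]; all 7 tasks appear in both, in order. Since dp[12][12] = 7, nothing longer is possible.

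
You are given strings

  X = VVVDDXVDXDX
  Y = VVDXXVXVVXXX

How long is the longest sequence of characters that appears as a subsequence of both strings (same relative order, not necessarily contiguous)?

Taking V (X #1, Y #1), V (X #2, Y #2), V (X #3, Y #6), X (X #6, Y #7), V (X #7, Y #9), X (X #9, Y #11), X (X #11, Y #12) gives a common subsequence of length 7. The LCS DP gives dp[11][12] = 7, so this is optimal.

7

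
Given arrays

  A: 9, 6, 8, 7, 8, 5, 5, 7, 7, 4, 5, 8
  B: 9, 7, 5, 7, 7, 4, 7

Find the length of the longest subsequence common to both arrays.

6

Match 9 at A[1]=B[1] → 7 at A[4]=B[2] → 5 at A[7]=B[3] → 7 at A[8]=B[4] → 7 at A[9]=B[5] → 4 at A[10]=B[6] — 6 values in the same relative order in both. dp[12][7] = 6 confirms this is the maximum.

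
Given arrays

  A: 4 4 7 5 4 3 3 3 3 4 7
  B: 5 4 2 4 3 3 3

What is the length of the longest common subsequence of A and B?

5

Let dp[i][j] be the LCS length of the first i values of A and the first j values of B. dp[i][j] = dp[i-1][j-1]+1 when the i-th and j-th values match, else max(dp[i-1][j], dp[i][j-1]).
    ·  5  4  2  4  3  3  3
 ·  0  0  0  0  0  0  0  0
 4  0  0  1  1  1  1  1  1
 4  0  0  1  1  2  2  2  2
 7  0  0  1  1  2  2  2  2
 5  0  1  1  1  2  2  2  2
 4  0  1  2  2  2  2  2  2
 3  0  1  2  2  2  3  3  3
 3  0  1  2  2  2  3  4  4
 3  0  1  2  2  2  3  4  5
 3  0  1  2  2  2  3  4  5
 4  0  1  2  2  3  3  4  5
 7  0  1  2  2  3  3  4  5
dp[11][7] = 5. One LCS (by backtracking along matches): 4, 4, 3, 3, 3.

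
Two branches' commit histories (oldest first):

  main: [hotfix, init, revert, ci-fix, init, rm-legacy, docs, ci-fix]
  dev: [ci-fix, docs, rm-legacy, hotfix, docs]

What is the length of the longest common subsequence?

Match ci-fix (main #4, dev #1); then rm-legacy (main #6, dev #3); then docs (main #7, dev #5) — 3 commits in the same relative order in both. Since dp[8][5] = 3, nothing longer is possible.

3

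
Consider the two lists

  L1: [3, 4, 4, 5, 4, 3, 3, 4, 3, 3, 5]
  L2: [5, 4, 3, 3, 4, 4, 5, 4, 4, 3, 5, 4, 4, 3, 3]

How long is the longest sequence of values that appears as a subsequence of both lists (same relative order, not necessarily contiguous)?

Taking 3 (L1 #1, L2 #4) → 4 (L1 #2, L2 #5) → 4 (L1 #3, L2 #6) → 5 (L1 #4, L2 #7) → 4 (L1 #5, L2 #9) → 3 (L1 #6, L2 #10) → 4 (L1 #8, L2 #13) → 3 (L1 #9, L2 #14) → 3 (L1 #10, L2 #15) gives a common subsequence of length 9. Since dp[11][15] = 9, nothing longer is possible.

9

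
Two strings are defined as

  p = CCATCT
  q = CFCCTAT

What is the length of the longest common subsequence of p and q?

4

Pick C at p[1]=q[3] → C at p[2]=q[4] → A at p[3]=q[6] → T at p[6]=q[7]; all 4 characters appear in both, in order. The LCS DP gives dp[6][7] = 4, so this is optimal.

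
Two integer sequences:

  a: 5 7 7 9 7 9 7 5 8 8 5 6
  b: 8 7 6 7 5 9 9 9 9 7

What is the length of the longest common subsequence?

5

Let dp[i][j] be the LCS length of the first i values of a and the first j values of b. dp[i][j] = dp[i-1][j-1]+1 when the i-th and j-th values match, else max(dp[i-1][j], dp[i][j-1]).
    ·  8  7  6  7  5  9  9  9  9  7
 ·  0  0  0  0  0  0  0  0  0  0  0
 5  0  0  0  0  0  1  1  1  1  1  1
 7  0  0  1  1  1  1  1  1  1  1  2
 7  0  0  1  1  2  2  2  2  2  2  2
 9  0  0  1  1  2  2  3  3  3  3  3
 7  0  0  1  1  2  2  3  3  3  3  4
 9  0  0  1  1  2  2  3  4  4  4  4
 7  0  0  1  1  2  2  3  4  4  4  5
 5  0  0  1  1  2  3  3  4  4  4  5
 8  0  1  1  1  2  3  3  4  4  4  5
 8  0  1  1  1  2  3  3  4  4  4  5
 5  0  1  1  1  2  3  3  4  4  4  5
 6  0  1  1  2  2  3  3  4  4  4  5
dp[12][10] = 5. One LCS (by backtracking along matches): 7, 7, 9, 9, 7.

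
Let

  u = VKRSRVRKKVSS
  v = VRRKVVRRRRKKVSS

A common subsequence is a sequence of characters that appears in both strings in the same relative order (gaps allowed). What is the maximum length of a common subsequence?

Match V [1,1], then K [2,4], then R [3,8], then R [5,9], then R [7,10], then K [8,11], then K [9,12], then V [10,13], then S [11,14], then S [12,15] — 10 characters in the same relative order in both. Since dp[12][15] = 10, nothing longer is possible.

10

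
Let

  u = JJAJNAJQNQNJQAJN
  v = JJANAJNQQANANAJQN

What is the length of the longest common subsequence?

Pick J at u[1]=v[1], J at u[2]=v[2], A at u[3]=v[3], N at u[5]=v[4], A at u[6]=v[5], J at u[7]=v[6], Q at u[8]=v[9], N at u[9]=v[11], N at u[11]=v[13], J at u[12]=v[15], Q at u[13]=v[16], N at u[16]=v[17]; all 12 characters appear in both, in order. dp[16][17] = 12 confirms this is the maximum.

12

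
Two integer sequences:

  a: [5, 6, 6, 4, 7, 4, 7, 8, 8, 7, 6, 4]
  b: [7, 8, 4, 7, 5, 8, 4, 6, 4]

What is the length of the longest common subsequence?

6

Match 7 at a[5]=b[1], then 4 at a[6]=b[3], then 7 at a[7]=b[4], then 8 at a[8]=b[6], then 6 at a[11]=b[8], then 4 at a[12]=b[9] — 6 values in the same relative order in both. The LCS DP gives dp[12][9] = 6, so this is optimal.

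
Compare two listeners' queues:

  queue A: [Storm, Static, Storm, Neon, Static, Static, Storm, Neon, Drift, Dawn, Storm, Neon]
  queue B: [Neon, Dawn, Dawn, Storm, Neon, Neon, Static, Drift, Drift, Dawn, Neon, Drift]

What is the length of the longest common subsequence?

Pick Storm (queue A #1, queue B #4) → Neon (queue A #4, queue B #6) → Static (queue A #5, queue B #7) → Drift (queue A #9, queue B #9) → Dawn (queue A #10, queue B #10) → Neon (queue A #12, queue B #11); all 6 songs appear in both, in order. The LCS DP gives dp[12][12] = 6, so this is optimal.

6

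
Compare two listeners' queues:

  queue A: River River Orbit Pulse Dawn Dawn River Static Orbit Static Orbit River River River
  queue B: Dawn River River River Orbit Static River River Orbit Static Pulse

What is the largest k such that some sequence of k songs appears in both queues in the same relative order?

Taking River [1,2]; then River [2,3]; then River [7,4]; then Orbit [9,5]; then Static [10,6]; then River [12,7]; then River [13,8] gives a common subsequence of length 7. The LCS DP gives dp[14][11] = 7, so this is optimal.

7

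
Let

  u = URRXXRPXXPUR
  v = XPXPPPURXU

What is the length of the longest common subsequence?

Let dp[i][j] be the LCS length of the first i characters of u and the first j characters of v. dp[i][j] = dp[i-1][j-1]+1 when the i-th and j-th characters match, else max(dp[i-1][j], dp[i][j-1]).
    ·  X  P  X  P  P  P  U  R  X  U
 ·  0  0  0  0  0  0  0  0  0  0  0
 U  0  0  0  0  0  0  0  1  1  1  1
 R  0  0  0  0  0  0  0  1  2  2  2
 R  0  0  0  0  0  0  0  1  2  2  2
 X  0  1  1  1  1  1  1  1  2  3  3
 X  0  1  1  2  2  2  2  2  2  3  3
 R  0  1  1  2  2  2  2  2  3  3  3
 P  0  1  2  2  3  3  3  3  3  3  3
 X  0  1  2  3  3  3  3  3  3  4  4
 X  0  1  2  3  3  3  3  3  3  4  4
 P  0  1  2  3  4  4  4  4  4  4  4
 U  0  1  2  3  4  4  4  5  5  5  5
 R  0  1  2  3  4  4  4  5  6  6  6
dp[12][10] = 6. One LCS (by backtracking along matches): XXPPUR.

6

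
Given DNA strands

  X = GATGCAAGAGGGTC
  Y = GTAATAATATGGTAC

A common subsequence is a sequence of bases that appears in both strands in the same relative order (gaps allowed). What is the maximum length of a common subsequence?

10

One common subsequence of length 10: G [1,1], then A [2,4], then T [3,5], then A [6,6], then A [7,7], then A [9,9], then G [11,11], then G [12,12], then T [13,13], then C [14,15], and the DP table's final entry dp[14][15] is also 10, so no common subsequence is longer.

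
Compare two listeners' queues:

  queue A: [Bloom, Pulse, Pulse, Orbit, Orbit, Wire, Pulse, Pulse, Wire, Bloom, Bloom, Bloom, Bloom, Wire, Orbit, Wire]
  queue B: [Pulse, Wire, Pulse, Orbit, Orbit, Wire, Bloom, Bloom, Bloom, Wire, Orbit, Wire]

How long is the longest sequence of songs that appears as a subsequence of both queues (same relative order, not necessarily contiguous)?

11

One common subsequence of length 11: Pulse [2,1] → Pulse [3,3] → Orbit [4,4] → Orbit [5,5] → Wire [9,6] → Bloom [11,7] → Bloom [12,8] → Bloom [13,9] → Wire [14,10] → Orbit [15,11] → Wire [16,12]. The LCS DP gives dp[16][12] = 11, so this is optimal.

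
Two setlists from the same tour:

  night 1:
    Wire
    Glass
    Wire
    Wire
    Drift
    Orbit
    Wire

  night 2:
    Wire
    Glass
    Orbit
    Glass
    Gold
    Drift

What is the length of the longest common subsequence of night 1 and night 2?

3

Taking Wire (night 1 #1, night 2 #1) → Glass (night 1 #2, night 2 #4) → Drift (night 1 #5, night 2 #6) gives a common subsequence of length 3, and the DP table's final entry dp[7][6] is also 3, so no common subsequence is longer.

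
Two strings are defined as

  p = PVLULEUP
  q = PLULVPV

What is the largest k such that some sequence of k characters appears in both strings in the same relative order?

5

Let dp[i][j] be the LCS length of the first i characters of p and the first j characters of q. dp[i][j] = dp[i-1][j-1]+1 when the i-th and j-th characters match, else max(dp[i-1][j], dp[i][j-1]).
    ·  P  L  U  L  V  P  V
 ·  0  0  0  0  0  0  0  0
 P  0  1  1  1  1  1  1  1
 V  0  1  1  1  1  2  2  2
 L  0  1  2  2  2  2  2  2
 U  0  1  2  3  3  3  3  3
 L  0  1  2  3  4  4  4  4
 E  0  1  2  3  4  4  4  4
 U  0  1  2  3  4  4  4  4
 P  0  1  2  3  4  4  5  5
dp[8][7] = 5. One LCS (by backtracking along matches): PLULP.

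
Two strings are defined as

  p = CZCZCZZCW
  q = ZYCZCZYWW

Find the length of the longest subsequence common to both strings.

Let dp[i][j] be the LCS length of the first i characters of p and the first j characters of q. dp[i][j] = dp[i-1][j-1]+1 when the i-th and j-th characters match, else max(dp[i-1][j], dp[i][j-1]).
    ·  Z  Y  C  Z  C  Z  Y  W  W
 ·  0  0  0  0  0  0  0  0  0  0
 C  0  0  0  1  1  1  1  1  1  1
 Z  0  1  1  1  2  2  2  2  2  2
 C  0  1  1  2  2  3  3  3  3  3
 Z  0  1  1  2  3  3  4  4  4  4
 C  0  1  1  2  3  4  4  4  4  4
 Z  0  1  1  2  3  4  5  5  5  5
 Z  0  1  1  2  3  4  5  5  5  5
 C  0  1  1  2  3  4  5  5  5  5
 W  0  1  1  2  3  4  5  5  6  6
dp[9][9] = 6. One LCS (by backtracking along matches): ZCZCZW.

6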